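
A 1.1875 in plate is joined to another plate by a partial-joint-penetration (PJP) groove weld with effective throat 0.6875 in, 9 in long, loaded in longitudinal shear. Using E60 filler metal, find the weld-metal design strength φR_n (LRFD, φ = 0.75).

φR_n ≈ 167 kip

E60XX → F_EXX = 60 ksi.
Effective throat (given) t_e = 0.6875 in.
A_we = 0.6875 × 9 = 6.188 in².
F_nw = 0.6 F_EXX = 36 ksi.
φR_n = 0.75 × 36 × 6.188 = 167.1 kip.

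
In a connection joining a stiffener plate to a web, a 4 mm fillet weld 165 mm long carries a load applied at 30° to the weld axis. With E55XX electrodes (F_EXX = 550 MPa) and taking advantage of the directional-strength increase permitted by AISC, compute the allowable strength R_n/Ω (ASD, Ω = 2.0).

t_e = 0.707 × 4 = 2.828 mm; A_we = 2.828 × 165 = 466.6 mm².
Directional factor: 1.0 + 0.5 sin^1.5(30°) = 1.177.
F_nw = 0.6 × 550 × 1.177 = 388.3 MPa.
R_n/Ω = (388.3 × 466.6) / 2.0 × 10⁻³ = 90.6 kN.

R_n/Ω ≈ 90.6 kN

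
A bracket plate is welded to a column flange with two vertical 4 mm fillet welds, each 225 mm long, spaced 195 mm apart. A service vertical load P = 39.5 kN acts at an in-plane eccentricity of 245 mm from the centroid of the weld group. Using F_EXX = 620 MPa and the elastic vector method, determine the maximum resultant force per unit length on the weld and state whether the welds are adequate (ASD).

f_max ≈ 298 N/mm; adequate

Total weld length L_w = 450 mm. Treat welds as unit-width lines.
Polar moment about centroid: J = 2[d³/12 + d(b/2)²] = 2[225³/12 + 225×97.5²] = 6176000 mm³.
Direct shear f_v = P/L_w = 39.5×10³ / 450 = 87.78 N/mm (vertical).
Torsion M = P·e = 39.5×10³ × 245 = 9677500 N·mm.
Critical point at (x, y) = (97.5, 112.5) from centroid. f_tx = M·y/J = 176.3 N/mm; f_ty = M·x/J = 152.8 N/mm.
Resultant f_max = √[f_tx² + (f_v + f_ty)²] = √[176.3² + (87.78 + 152.8)²] = 298.2 N/mm.
Capacity per unit length: r_n/Ω = (1/2.0) × 0.6 × 620 × (0.707 × 4) = 526 N/mm.
298.2 ≤ 526 → adequate.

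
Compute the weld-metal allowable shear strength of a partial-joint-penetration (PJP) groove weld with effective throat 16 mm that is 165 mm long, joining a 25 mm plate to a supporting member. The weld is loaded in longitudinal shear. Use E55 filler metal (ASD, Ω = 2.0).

R_n/Ω ≈ 436 kN

E55XX → F_EXX = 550 MPa.
Effective throat (given) t_e = 16 mm.
A_we = 16 × 165 = 2640 mm².
F_nw = 0.6 F_EXX = 330 MPa.
R_n/Ω = (330 × 2640) / 2.0 × 10⁻³ = 435.6 kN.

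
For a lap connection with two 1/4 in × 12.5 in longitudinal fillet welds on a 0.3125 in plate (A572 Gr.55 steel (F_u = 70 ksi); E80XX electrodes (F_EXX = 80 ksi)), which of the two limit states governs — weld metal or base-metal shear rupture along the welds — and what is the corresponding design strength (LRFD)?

t_e = 0.707 × 0.25 = 0.1767 in; L = 25 in.
Weld metal: φR_n = 0.75 × 0.6 × 80 × 0.1767 × 25 = 159.1 kip.
Base metal (shear rupture): φR_n = 0.75 × 0.6 × 70 × 0.3125 × 25 = 246.1 kip.
Governing: weld metal.

φR_n ≈ 159 kip (weld metal governs)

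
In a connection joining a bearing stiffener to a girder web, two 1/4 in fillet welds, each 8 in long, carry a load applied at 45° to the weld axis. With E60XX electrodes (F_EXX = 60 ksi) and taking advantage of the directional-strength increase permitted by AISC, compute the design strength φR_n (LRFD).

t_e = 0.707 × 0.25 = 0.1767 in; A_we = 0.1767 × 16 = 2.828 in².
Directional factor: 1.0 + 0.5 sin^1.5(45°) = 1.297.
F_nw = 0.6 × 60 × 1.297 = 46.7 ksi.
φR_n = 0.75 × 46.7 × 2.828 = 99.06 kips.

φR_n ≈ 99.1 kips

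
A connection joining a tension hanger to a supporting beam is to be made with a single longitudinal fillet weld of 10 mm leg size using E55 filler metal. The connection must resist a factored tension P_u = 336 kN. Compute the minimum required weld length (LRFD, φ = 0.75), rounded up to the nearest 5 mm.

E55XX → F_EXX = 550 MPa.
Throat t_e = 0.707 × 10 = 7.07 mm.
φr_n = 0.75 × 0.6 × 550 × 7.07 × 10⁻³ = 1.75 kN/mm.
L_req = P_u / φr_n = 336 / 1.75 = 192 mm total.
Round up → use L = 195 mm.

L = 195 mm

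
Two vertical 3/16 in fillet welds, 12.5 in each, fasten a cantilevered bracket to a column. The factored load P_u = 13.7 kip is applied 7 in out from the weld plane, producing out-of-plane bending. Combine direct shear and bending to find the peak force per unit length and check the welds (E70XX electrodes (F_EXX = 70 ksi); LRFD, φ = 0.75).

f_max ≈ 1.92 kip/in; adequate

L_w = 2 × 12.5 = 25 in; section modulus (unit throat) S = 2 × L²/6 = 52.08 in².
Direct shear f_v = P/L_w = 13.7/25 = 0.548 kip/in.
Moment M = P × e = 13.7 × 7 = 95.9 kip·in; bending f_b = M/S = 1.841 kip/in.
f_max = √(f_v² + f_b²) = √(0.548² + 1.841²) = 1.921 kip/in.
φr_n = 0.75 × 0.6 × 70 × (0.707 × 0.1875) = 4.176 kip/in → adequate.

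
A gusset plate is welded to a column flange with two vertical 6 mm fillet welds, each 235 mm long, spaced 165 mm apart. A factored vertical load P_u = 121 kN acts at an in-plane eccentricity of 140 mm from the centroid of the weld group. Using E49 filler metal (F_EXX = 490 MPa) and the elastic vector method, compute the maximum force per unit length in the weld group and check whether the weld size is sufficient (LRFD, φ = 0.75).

f_max ≈ 637 N/mm; adequate

Total weld length L_w = 470 mm. Treat welds as unit-width lines.
Polar moment about centroid: J = 2[d³/12 + d(b/2)²] = 2[235³/12 + 235×82.5²] = 5362000 mm³.
Direct shear f_v = P/L_w = 121×10³ / 470 = 257.4 N/mm (vertical).
Torsion M = P·e = 121×10³ × 140 = 16940000 N·mm.
Critical point at (x, y) = (82.5, 117.5) from centroid. f_tx = M·y/J = 371.2 N/mm; f_ty = M·x/J = 260.6 N/mm.
Resultant f_max = √[f_tx² + (f_v + f_ty)²] = √[371.2² + (257.4 + 260.6)²] = 637.4 N/mm.
Capacity per unit length: φr_n = 0.75 × 0.6 × 490 × (0.707 × 6) = 935.4 N/mm.
637.4 ≤ 935.4 → adequate.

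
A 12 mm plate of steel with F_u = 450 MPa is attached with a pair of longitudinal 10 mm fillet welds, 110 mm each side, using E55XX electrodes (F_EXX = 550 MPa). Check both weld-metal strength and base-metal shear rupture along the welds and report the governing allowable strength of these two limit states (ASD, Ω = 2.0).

R_n/Ω ≈ 257 kN (weld metal governs)

t_e = 0.707 × 10 = 7.07 mm; L = 220 mm.
Weld metal: R_n/Ω = (1/2.0) × 0.6 × 550 × 7.07 × 220 × 10⁻³ = 256.6 kN.
Base metal (shear rupture): R_n/Ω = (1/2.0) × 0.6 × 450 × 12 × 220 × 10⁻³ = 356.4 kN.
Governing: weld metal.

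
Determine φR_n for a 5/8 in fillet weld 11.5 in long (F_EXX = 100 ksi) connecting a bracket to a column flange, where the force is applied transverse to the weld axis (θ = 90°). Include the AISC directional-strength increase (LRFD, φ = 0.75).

φR_n ≈ 343 kips

t_e = 0.707 × 0.625 = 0.4419 in; A_we = 0.4419 × 11.5 = 5.082 in².
Directional factor: 1.0 + 0.5 sin^1.5(90°) = 1.5.
F_nw = 0.6 × 100 × 1.5 = 90 ksi.
φR_n = 0.75 × 90 × 5.082 = 343 kips.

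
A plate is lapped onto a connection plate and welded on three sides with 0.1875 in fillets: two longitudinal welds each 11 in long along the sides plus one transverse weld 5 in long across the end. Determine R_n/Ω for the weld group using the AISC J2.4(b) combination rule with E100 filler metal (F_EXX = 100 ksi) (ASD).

R_n/Ω ≈ 107 kip

t_e = 0.707 × 0.1875 = 0.1326 in.
R_nwl = 0.6 × 100 × 0.1326 × 22 = 175 kip (longitudinal, 2 welds).
R_nwt = 0.6 × 100 × 0.1326 × 5 = 39.77 kip (transverse, base value).
(i) R_nwl + R_nwt = 214.8 kip; (ii) 0.85 R_nwl + 1.5 R_nwt = 208.4 kip.
R_n = max = 214.8 kip [governs: (i)]; R_n/Ω = 107.4 kip.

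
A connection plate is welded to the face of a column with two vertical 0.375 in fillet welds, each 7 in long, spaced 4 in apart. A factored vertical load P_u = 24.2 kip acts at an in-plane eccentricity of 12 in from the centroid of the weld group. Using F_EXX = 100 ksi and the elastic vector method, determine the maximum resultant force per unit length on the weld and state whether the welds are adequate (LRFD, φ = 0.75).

Total weld length L_w = 14 in. Treat welds as unit-width lines.
Polar moment about centroid: J = 2[d³/12 + d(b/2)²] = 2[7³/12 + 7×2²] = 113.2 in³.
Direct shear f_v = P/L_w = 24.2 / 14 = 1.729 kip/in (vertical).
Torsion M = P·e = 24.2 × 12 = 290.4 kip·in.
Critical point at (x, y) = (2, 3.5) from centroid. f_tx = M·y/J = 8.981 kip/in; f_ty = M·x/J = 5.132 kip/in.
Resultant f_max = √[f_tx² + (f_v + f_ty)²] = √[8.981² + (1.729 + 5.132)²] = 11.3 kip/in.
Capacity per unit length: φr_n = 0.75 × 0.6 × 100 × (0.707 × 0.375) = 11.93 kip/in.
11.3 ≤ 11.93 → adequate.

f_max ≈ 11.3 kip/in; adequate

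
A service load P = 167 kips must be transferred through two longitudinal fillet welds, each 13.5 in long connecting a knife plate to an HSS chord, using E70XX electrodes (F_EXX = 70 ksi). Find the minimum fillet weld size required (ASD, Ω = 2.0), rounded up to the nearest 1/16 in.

Total weld length L = 27 in.
Required throat t_e = P × Ω / (0.6 F_EXX × L) = 167 × 2.0 / (0.6 × 70 × 27) = 0.2945 in.
Required leg w = t_e / 0.707 = 0.4166 in → use 7/16 in.

w = 7/16 in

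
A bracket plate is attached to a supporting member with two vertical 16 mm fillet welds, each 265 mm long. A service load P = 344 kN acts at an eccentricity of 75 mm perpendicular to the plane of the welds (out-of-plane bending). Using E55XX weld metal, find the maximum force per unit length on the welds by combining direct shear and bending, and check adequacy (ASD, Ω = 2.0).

f_max ≈ 1280 N/mm; adequate

E55XX → F_EXX = 550 MPa.
L_w = 2 × 265 = 530 mm; section modulus (unit throat) S = 2 × L²/6 = 23410 mm².
Direct shear f_v = P/L_w = 344×10³/530 = 649.1 N/mm.
Moment M = P × e = 344×10³ × 75 = 25800000 N·mm; bending f_b = M/S = 1102 N/mm.
f_max = √(f_v² + f_b²) = √(649.1² + 1102²) = 1279 N/mm.
r_n/Ω = (1/2.0) × 0.6 × 550 × (0.707 × 16) = 1866 N/mm → adequate.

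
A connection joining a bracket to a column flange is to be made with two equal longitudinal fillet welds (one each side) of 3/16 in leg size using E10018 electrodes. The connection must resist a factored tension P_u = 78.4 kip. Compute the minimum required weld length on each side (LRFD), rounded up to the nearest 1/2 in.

E100XX → F_EXX = 100 ksi.
Throat t_e = 0.707 × 0.1875 = 0.1326 in.
φr_n = 0.75 × 0.6 × 100 × 0.1326 = 5.965 kip/in.
L_req = P_u / φr_n = 78.4 / 5.965 = 13.14 in total.
Per side: 13.14 / 2 = 6.571 in.
Round up → use L = 7 in on each side.

L = 7 in on each side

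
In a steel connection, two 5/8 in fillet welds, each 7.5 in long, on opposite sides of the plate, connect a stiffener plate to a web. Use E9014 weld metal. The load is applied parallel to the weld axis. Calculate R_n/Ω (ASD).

R_n/Ω ≈ 179 kip

E90XX → F_EXX = 90 ksi.
Effective throat t_e = 0.707 × 0.625 = 0.4419 in.
Total length L = 15 in; A_we = 0.4419 × 15 = 6.628 in².
F_nw = 0.6 F_EXX = 0.6 × 90 = 54 ksi.
R_n = 54 × 6.628 = 357.9 kip; R_n/Ω = 357.9/2.0 = 179 kip.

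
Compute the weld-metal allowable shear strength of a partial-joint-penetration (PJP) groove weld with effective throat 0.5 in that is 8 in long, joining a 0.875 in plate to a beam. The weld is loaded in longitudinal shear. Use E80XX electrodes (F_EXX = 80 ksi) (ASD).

Effective throat (given) t_e = 0.5 in.
A_we = 0.5 × 8 = 4 in².
F_nw = 0.6 F_EXX = 48 ksi.
R_n/Ω = (48 × 4) / 2.0 = 96 kips.

R_n/Ω ≈ 96 kips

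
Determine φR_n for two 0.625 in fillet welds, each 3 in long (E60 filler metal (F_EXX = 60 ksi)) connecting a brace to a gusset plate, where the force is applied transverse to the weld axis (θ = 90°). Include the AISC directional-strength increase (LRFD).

t_e = 0.707 × 0.625 = 0.4419 in; A_we = 0.4419 × 6 = 2.651 in².
Directional factor: 1.0 + 0.5 sin^1.5(90°) = 1.5.
F_nw = 0.6 × 60 × 1.5 = 54 ksi.
φR_n = 0.75 × 54 × 2.651 = 107.4 kip.

φR_n ≈ 107 kip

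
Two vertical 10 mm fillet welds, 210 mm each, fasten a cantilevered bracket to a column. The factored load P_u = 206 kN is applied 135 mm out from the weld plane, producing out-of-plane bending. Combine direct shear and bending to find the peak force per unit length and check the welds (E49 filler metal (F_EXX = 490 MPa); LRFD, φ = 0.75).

L_w = 2 × 210 = 420 mm; section modulus (unit throat) S = 2 × L²/6 = 14700 mm².
Direct shear f_v = P/L_w = 206×10³/420 = 490.5 N/mm.
Moment M = P × e = 206×10³ × 135 = 27810000 N·mm; bending f_b = M/S = 1892 N/mm.
f_max = √(f_v² + f_b²) = √(490.5² + 1892²) = 1954 N/mm.
φr_n = 0.75 × 0.6 × 490 × (0.707 × 10) = 1559 N/mm → NOT adequate.

f_max ≈ 1950 N/mm; NOT adequate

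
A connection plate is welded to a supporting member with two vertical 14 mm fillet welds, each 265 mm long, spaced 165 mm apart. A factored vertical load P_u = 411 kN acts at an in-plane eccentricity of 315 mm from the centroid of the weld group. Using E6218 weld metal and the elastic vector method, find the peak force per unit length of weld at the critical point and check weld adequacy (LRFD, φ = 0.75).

E62XX → F_EXX = 620 MPa.
Total weld length L_w = 530 mm. Treat welds as unit-width lines.
Polar moment about centroid: J = 2[d³/12 + d(b/2)²] = 2[265³/12 + 265×82.5²] = 6709000 mm³.
Direct shear f_v = P/L_w = 411×10³ / 530 = 775.5 N/mm (vertical).
Torsion M = P·e = 411×10³ × 315 = 129460000 N·mm.
Critical point at (x, y) = (82.5, 132.5) from centroid. f_tx = M·y/J = 2557 N/mm; f_ty = M·x/J = 1592 N/mm.
Resultant f_max = √[f_tx² + (f_v + f_ty)²] = √[2557² + (775.5 + 1592)²] = 3485 N/mm.
Capacity per unit length: φr_n = 0.75 × 0.6 × 620 × (0.707 × 14) = 2762 N/mm.
3485 > 2762 → NOT adequate.

f_max ≈ 3480 N/mm; NOT adequate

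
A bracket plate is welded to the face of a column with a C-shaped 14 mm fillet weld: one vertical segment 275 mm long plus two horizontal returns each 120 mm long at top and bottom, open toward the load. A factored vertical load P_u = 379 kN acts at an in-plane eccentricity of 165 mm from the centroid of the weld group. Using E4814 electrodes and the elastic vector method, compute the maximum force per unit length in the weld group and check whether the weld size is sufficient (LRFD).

E48XX → F_EXX = 480 MPa.
Total weld length L_w = 515 mm. Treat welds as unit-width lines.
Centroid: x̄ = 2×120×60 / 515 = 27.96 mm from the vertical weld.
Polar moment about centroid: J = I_x + I_y = [275³/12 + 2×120×137.5²] + [275×27.96² + 2(120³/12 + 120×32.04²)] = 7020000 mm³.
Direct shear f_v = P/L_w = 379×10³ / 515 = 735.9 N/mm (vertical).
Torsion M = P·e = 379×10³ × 165 = 62535000 N·mm.
Critical point at (x, y) = (92.04, 137.5) from centroid. f_tx = M·y/J = 1225 N/mm; f_ty = M·x/J = 819.9 N/mm.
Resultant f_max = √[f_tx² + (f_v + f_ty)²] = √[1225² + (735.9 + 819.9)²] = 1980 N/mm.
Capacity per unit length: φr_n = 0.75 × 0.6 × 480 × (0.707 × 14) = 2138 N/mm.
1980 ≤ 2138 → adequate.

f_max ≈ 1980 N/mm; adequate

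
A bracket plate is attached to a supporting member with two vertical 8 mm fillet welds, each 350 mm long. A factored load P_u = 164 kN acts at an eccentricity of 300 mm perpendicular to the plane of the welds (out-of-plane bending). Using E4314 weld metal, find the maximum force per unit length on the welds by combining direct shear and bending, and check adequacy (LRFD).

E43XX → F_EXX = 430 MPa.
L_w = 2 × 350 = 700 mm; section modulus (unit throat) S = 2 × L²/6 = 40830 mm².
Direct shear f_v = P/L_w = 164×10³/700 = 234.3 N/mm.
Moment M = P × e = 164×10³ × 300 = 49200000 N·mm; bending f_b = M/S = 1205 N/mm.
f_max = √(f_v² + f_b²) = √(234.3² + 1205²) = 1227 N/mm.
φr_n = 0.75 × 0.6 × 430 × (0.707 × 8) = 1094 N/mm → NOT adequate.

f_max ≈ 1230 N/mm; NOT adequate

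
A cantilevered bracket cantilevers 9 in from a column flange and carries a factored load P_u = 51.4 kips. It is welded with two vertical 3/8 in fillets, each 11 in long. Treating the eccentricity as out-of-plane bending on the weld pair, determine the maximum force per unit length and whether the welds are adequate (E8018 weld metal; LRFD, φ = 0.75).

E80XX → F_EXX = 80 ksi.
L_w = 2 × 11 = 22 in; section modulus (unit throat) S = 2 × L²/6 = 40.33 in².
Direct shear f_v = P/L_w = 51.4/22 = 2.336 kip/in.
Moment M = P × e = 51.4 × 9 = 462.6 kip·in; bending f_b = M/S = 11.47 kip/in.
f_max = √(f_v² + f_b²) = √(2.336² + 11.47²) = 11.7 kip/in.
φr_n = 0.75 × 0.6 × 80 × (0.707 × 0.375) = 9.544 kip/in → NOT adequate.

f_max ≈ 11.7 kip/in; NOT adequate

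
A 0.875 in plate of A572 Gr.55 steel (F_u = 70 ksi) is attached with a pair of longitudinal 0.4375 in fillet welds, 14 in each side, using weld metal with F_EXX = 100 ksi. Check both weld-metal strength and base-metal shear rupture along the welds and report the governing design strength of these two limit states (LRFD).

t_e = 0.707 × 0.4375 = 0.3093 in; L = 28 in.
Weld metal: φR_n = 0.75 × 0.6 × 100 × 0.3093 × 28 = 389.7 kips.
Base metal (shear rupture): φR_n = 0.75 × 0.6 × 70 × 0.875 × 28 = 771.8 kips.
Governing: weld metal.

φR_n ≈ 390 kips (weld metal governs)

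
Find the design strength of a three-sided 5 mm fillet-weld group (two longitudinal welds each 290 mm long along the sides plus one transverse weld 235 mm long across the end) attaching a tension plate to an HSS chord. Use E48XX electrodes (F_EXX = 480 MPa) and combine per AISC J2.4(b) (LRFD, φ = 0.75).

t_e = 0.707 × 5 = 3.535 mm.
R_nwl = 0.6 × 480 × 3.535 × 580 × 10⁻³ = 590.5 kN (longitudinal, 2 welds).
R_nwt = 0.6 × 480 × 3.535 × 235 × 10⁻³ = 239.2 kN (transverse, base value).
(i) R_nwl + R_nwt = 829.7 kN; (ii) 0.85 R_nwl + 1.5 R_nwt = 860.8 kN.
R_n = max = 860.8 kN [governs: (ii)]; φR_n = 645.6 kN.

φR_n ≈ 646 kN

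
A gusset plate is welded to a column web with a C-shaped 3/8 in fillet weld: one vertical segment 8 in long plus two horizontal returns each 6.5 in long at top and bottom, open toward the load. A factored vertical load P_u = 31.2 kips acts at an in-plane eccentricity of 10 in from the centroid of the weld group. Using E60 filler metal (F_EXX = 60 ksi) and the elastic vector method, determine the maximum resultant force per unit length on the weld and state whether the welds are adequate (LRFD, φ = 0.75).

Total weld length L_w = 21 in. Treat welds as unit-width lines.
Centroid: x̄ = 2×6.5×3.25 / 21 = 2.012 in from the vertical weld.
Polar moment about centroid: J = I_x + I_y = [8³/12 + 2×6.5×4²] + [8×2.012² + 2(6.5³/12 + 6.5×1.238²)] = 348.7 in³.
Direct shear f_v = P/L_w = 31.2 / 21 = 1.486 kip/in (vertical).
Torsion M = P·e = 31.2 × 10 = 312 kip·in.
Critical point at (x, y) = (4.488, 4) from centroid. f_tx = M·y/J = 3.579 kip/in; f_ty = M·x/J = 4.015 kip/in.
Resultant f_max = √[f_tx² + (f_v + f_ty)²] = √[3.579² + (1.486 + 4.015)²] = 6.562 kip/in.
Capacity per unit length: φr_n = 0.75 × 0.6 × 60 × (0.707 × 0.375) = 7.158 kip/in.
6.562 ≤ 7.158 → adequate.

f_max ≈ 6.56 kip/in; adequate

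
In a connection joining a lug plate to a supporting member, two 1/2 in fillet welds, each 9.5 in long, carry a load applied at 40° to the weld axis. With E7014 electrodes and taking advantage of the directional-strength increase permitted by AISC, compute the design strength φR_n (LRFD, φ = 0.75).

E70XX → F_EXX = 70 ksi.
t_e = 0.707 × 0.5 = 0.3535 in; A_we = 0.3535 × 19 = 6.716 in².
Directional factor: 1.0 + 0.5 sin^1.5(40°) = 1.258.
F_nw = 0.6 × 70 × 1.258 = 52.82 ksi.
φR_n = 0.75 × 52.82 × 6.716 = 266.1 kip.

φR_n ≈ 266 kip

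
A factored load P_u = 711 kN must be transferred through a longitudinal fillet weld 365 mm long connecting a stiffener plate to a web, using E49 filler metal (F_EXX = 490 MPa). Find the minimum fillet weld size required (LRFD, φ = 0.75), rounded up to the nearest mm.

Total weld length L = 365 mm.
Required throat t_e = P_u / (φ × 0.6 F_EXX × L) = 711 / (0.75 × 0.6 × 490 × 365 × 10⁻³) = 8.834 mm.
Required leg w = t_e / 0.707 = 12.5 mm → use 13 mm.

w = 13 mm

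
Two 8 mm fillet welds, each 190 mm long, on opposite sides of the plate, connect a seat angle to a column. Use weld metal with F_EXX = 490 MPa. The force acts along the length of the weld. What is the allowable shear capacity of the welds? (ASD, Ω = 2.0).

Effective throat t_e = 0.707 × 8 = 5.656 mm.
Total length L = 380 mm; A_we = 5.656 × 380 = 2149 mm².
F_nw = 0.6 F_EXX = 0.6 × 490 = 294 MPa.
R_n = 294 × 2149 × 10⁻³ = 631.9 kN; R_n/Ω = 631.9/2.0 = 315.9 kN.

R_n/Ω ≈ 316 kN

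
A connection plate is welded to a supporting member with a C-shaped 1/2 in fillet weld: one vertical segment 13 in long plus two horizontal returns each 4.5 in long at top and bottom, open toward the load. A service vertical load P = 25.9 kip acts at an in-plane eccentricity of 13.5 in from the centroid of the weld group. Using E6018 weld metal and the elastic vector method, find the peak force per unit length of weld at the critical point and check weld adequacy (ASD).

f_max ≈ 4.96 kip/in; adequate

E60XX → F_EXX = 60 ksi.
Total weld length L_w = 22 in. Treat welds as unit-width lines.
Centroid: x̄ = 2×4.5×2.25 / 22 = 0.9205 in from the vertical weld.
Polar moment about centroid: J = I_x + I_y = [13³/12 + 2×4.5×6.5²] + [13×0.9205² + 2(4.5³/12 + 4.5×1.33²)] = 605.4 in³.
Direct shear f_v = P/L_w = 25.9 / 22 = 1.177 kip/in (vertical).
Torsion M = P·e = 25.9 × 13.5 = 349.65 kip·in.
Critical point at (x, y) = (3.58, 6.5) from centroid. f_tx = M·y/J = 3.754 kip/in; f_ty = M·x/J = 2.067 kip/in.
Resultant f_max = √[f_tx² + (f_v + f_ty)²] = √[3.754² + (1.177 + 2.067)²] = 4.962 kip/in.
Capacity per unit length: r_n/Ω = (1/2.0) × 0.6 × 60 × (0.707 × 0.5) = 6.363 kip/in.
4.962 ≤ 6.363 → adequate.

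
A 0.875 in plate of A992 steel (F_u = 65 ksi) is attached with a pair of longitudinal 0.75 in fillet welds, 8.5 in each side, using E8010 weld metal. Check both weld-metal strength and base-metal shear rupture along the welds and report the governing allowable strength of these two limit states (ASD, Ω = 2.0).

E80XX → F_EXX = 80 ksi.
t_e = 0.707 × 0.75 = 0.5302 in; L = 17 in.
Weld metal: R_n/Ω = (1/2.0) × 0.6 × 80 × 0.5302 × 17 = 216.3 kip.
Base metal (shear rupture): R_n/Ω = (1/2.0) × 0.6 × 65 × 0.875 × 17 = 290.1 kip.
Governing: weld metal.

R_n/Ω ≈ 216 kip (weld metal governs)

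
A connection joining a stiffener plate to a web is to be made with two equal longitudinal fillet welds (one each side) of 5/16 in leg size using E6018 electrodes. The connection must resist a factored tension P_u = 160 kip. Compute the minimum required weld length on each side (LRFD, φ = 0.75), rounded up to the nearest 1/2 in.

E60XX → F_EXX = 60 ksi.
Throat t_e = 0.707 × 0.3125 = 0.2209 in.
φr_n = 0.75 × 0.6 × 60 × 0.2209 = 5.965 kip/in.
L_req = P_u / φr_n = 160 / 5.965 = 26.82 in total.
Per side: 26.82 / 2 = 13.41 in.
Round up → use L = 13.5 in on each side.

L = 13.5 in on each side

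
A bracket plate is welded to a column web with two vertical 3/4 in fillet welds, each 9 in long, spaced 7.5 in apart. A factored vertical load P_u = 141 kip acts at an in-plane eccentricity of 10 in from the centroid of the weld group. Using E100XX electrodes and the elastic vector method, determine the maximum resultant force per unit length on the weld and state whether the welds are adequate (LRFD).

E100XX → F_EXX = 100 ksi.
Total weld length L_w = 18 in. Treat welds as unit-width lines.
Polar moment about centroid: J = 2[d³/12 + d(b/2)²] = 2[9³/12 + 9×3.75²] = 374.6 in³.
Direct shear f_v = P/L_w = 141 / 18 = 7.833 kip/in (vertical).
Torsion M = P·e = 141 × 10 = 1410 kip·in.
Critical point at (x, y) = (3.75, 4.5) from centroid. f_tx = M·y/J = 16.94 kip/in; f_ty = M·x/J = 14.11 kip/in.
Resultant f_max = √[f_tx² + (f_v + f_ty)²] = √[16.94² + (7.833 + 14.11)²] = 27.72 kip/in.
Capacity per unit length: φr_n = 0.75 × 0.6 × 100 × (0.707 × 0.75) = 23.86 kip/in.
27.72 > 23.86 → NOT adequate.

f_max ≈ 27.7 kip/in; NOT adequate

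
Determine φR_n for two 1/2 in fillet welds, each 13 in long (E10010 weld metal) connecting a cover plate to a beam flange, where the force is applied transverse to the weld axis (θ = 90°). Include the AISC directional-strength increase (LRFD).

E100XX → F_EXX = 100 ksi.
t_e = 0.707 × 0.5 = 0.3535 in; A_we = 0.3535 × 26 = 9.191 in².
Directional factor: 1.0 + 0.5 sin^1.5(90°) = 1.5.
F_nw = 0.6 × 100 × 1.5 = 90 ksi.
φR_n = 0.75 × 90 × 9.191 = 620.4 kip.

φR_n ≈ 620 kip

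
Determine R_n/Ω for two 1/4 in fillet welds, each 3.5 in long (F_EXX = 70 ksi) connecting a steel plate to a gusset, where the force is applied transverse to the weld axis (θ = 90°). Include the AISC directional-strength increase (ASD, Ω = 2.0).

t_e = 0.707 × 0.25 = 0.1767 in; A_we = 0.1767 × 7 = 1.237 in².
Directional factor: 1.0 + 0.5 sin^1.5(90°) = 1.5.
F_nw = 0.6 × 70 × 1.5 = 63 ksi.
R_n/Ω = (63 × 1.237) / 2.0 = 38.97 kip.

R_n/Ω ≈ 39 kip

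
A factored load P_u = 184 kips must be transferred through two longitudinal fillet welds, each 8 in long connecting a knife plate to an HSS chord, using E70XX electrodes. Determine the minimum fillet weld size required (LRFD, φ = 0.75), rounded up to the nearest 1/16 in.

w = 9/16 in

E70XX → F_EXX = 70 ksi.
Total weld length L = 16 in.
Required throat t_e = P_u / (φ × 0.6 F_EXX × L) = 184 / (0.75 × 0.6 × 70 × 16) = 0.3651 in.
Required leg w = t_e / 0.707 = 0.5164 in → use 9/16 in.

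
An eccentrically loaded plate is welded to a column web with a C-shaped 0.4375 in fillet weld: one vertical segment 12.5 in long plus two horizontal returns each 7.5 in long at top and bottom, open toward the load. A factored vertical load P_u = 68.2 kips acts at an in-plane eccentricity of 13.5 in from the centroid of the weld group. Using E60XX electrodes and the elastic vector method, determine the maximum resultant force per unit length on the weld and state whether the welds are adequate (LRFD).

E60XX → F_EXX = 60 ksi.
Total weld length L_w = 27.5 in. Treat welds as unit-width lines.
Centroid: x̄ = 2×7.5×3.75 / 27.5 = 2.045 in from the vertical weld.
Polar moment about centroid: J = I_x + I_y = [12.5³/12 + 2×7.5×6.25²] + [12.5×2.045² + 2(7.5³/12 + 7.5×1.705²)] = 914.9 in³.
Direct shear f_v = P/L_w = 68.2 / 27.5 = 2.48 kip/in (vertical).
Torsion M = P·e = 68.2 × 13.5 = 920.7 kip·in.
Critical point at (x, y) = (5.455, 6.25) from centroid. f_tx = M·y/J = 6.29 kip/in; f_ty = M·x/J = 5.489 kip/in.
Resultant f_max = √[f_tx² + (f_v + f_ty)²] = √[6.29² + (2.48 + 5.489)²] = 10.15 kip/in.
Capacity per unit length: φr_n = 0.75 × 0.6 × 60 × (0.707 × 0.4375) = 8.351 kip/in.
10.15 > 8.351 → NOT adequate.

f_max ≈ 10.2 kip/in; NOT adequate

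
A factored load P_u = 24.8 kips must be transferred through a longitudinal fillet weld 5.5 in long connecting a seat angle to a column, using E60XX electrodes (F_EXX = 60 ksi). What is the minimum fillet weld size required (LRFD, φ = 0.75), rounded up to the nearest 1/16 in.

Total weld length L = 5.5 in.
Required throat t_e = P_u / (φ × 0.6 F_EXX × L) = 24.8 / (0.75 × 0.6 × 60 × 5.5) = 0.167 in.
Required leg w = t_e / 0.707 = 0.2362 in → use 1/4 in.

w = 1/4 in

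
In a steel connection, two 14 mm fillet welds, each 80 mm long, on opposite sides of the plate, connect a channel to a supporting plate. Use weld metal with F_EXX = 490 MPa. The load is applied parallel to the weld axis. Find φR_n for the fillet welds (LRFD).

Effective throat t_e = 0.707 × 14 = 9.898 mm.
Total length L = 160 mm; A_we = 9.898 × 160 = 1584 mm².
F_nw = 0.6 F_EXX = 0.6 × 490 = 294 MPa.
φR_n = 0.75 × 294 × 1584 × 10⁻³ = 349.2 kN.

φR_n ≈ 349 kN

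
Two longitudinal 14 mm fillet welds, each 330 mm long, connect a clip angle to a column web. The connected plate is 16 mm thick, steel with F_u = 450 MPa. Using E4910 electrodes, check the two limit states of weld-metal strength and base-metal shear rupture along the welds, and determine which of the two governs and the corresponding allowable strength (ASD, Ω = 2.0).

R_n/Ω ≈ 960 kN (weld metal governs)

E49XX → F_EXX = 490 MPa.
t_e = 0.707 × 14 = 9.898 mm; L = 660 mm.
Weld metal: R_n/Ω = (1/2.0) × 0.6 × 490 × 9.898 × 660 × 10⁻³ = 960.3 kN.
Base metal (shear rupture): R_n/Ω = (1/2.0) × 0.6 × 450 × 16 × 660 × 10⁻³ = 1426 kN.
Governing: weld metal.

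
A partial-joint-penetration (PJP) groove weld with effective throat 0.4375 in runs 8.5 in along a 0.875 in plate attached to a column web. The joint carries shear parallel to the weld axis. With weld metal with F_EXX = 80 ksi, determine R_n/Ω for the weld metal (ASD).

Effective throat (given) t_e = 0.4375 in.
A_we = 0.4375 × 8.5 = 3.719 in².
F_nw = 0.6 F_EXX = 48 ksi.
R_n/Ω = (48 × 3.719) / 2.0 = 89.25 kip.

R_n/Ω ≈ 89.2 kip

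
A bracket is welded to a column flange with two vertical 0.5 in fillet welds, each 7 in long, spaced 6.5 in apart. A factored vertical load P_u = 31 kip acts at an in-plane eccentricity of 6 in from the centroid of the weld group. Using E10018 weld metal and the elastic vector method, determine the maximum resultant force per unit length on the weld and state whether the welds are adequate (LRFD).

f_max ≈ 6.06 kip/in; adequate

E100XX → F_EXX = 100 ksi.
Total weld length L_w = 14 in. Treat welds as unit-width lines.
Polar moment about centroid: J = 2[d³/12 + d(b/2)²] = 2[7³/12 + 7×3.25²] = 205 in³.
Direct shear f_v = P/L_w = 31 / 14 = 2.214 kip/in (vertical).
Torsion M = P·e = 31 × 6 = 186 kip·in.
Critical point at (x, y) = (3.25, 3.5) from centroid. f_tx = M·y/J = 3.175 kip/in; f_ty = M·x/J = 2.948 kip/in.
Resultant f_max = √[f_tx² + (f_v + f_ty)²] = √[3.175² + (2.214 + 2.948)²] = 6.061 kip/in.
Capacity per unit length: φr_n = 0.75 × 0.6 × 100 × (0.707 × 0.5) = 15.91 kip/in.
6.061 ≤ 15.91 → adequate.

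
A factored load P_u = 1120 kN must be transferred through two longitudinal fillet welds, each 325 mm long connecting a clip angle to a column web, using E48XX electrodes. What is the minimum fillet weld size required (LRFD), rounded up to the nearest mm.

w = 12 mm

E48XX → F_EXX = 480 MPa.
Total weld length L = 650 mm.
Required throat t_e = P_u / (φ × 0.6 F_EXX × L) = 1120 / (0.75 × 0.6 × 480 × 650 × 10⁻³) = 7.977 mm.
Required leg w = t_e / 0.707 = 11.28 mm → use 12 mm.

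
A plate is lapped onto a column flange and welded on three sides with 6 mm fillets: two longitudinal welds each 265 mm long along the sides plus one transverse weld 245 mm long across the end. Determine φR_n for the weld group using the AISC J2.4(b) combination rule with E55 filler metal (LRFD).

E55XX → F_EXX = 550 MPa.
t_e = 0.707 × 6 = 4.242 mm.
R_nwl = 0.6 × 550 × 4.242 × 530 × 10⁻³ = 741.9 kN (longitudinal, 2 welds).
R_nwt = 0.6 × 550 × 4.242 × 245 × 10⁻³ = 343 kN (transverse, base value).
(i) R_nwl + R_nwt = 1085 kN; (ii) 0.85 R_nwl + 1.5 R_nwt = 1145 kN.
R_n = max = 1145 kN [governs: (ii)]; φR_n = 858.8 kN.

φR_n ≈ 859 kN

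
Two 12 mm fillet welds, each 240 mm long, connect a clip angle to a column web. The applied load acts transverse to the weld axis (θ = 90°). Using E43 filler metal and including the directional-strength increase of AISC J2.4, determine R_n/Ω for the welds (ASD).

R_n/Ω ≈ 788 kN

E43XX → F_EXX = 430 MPa.
t_e = 0.707 × 12 = 8.484 mm; A_we = 8.484 × 480 = 4072 mm².
Directional factor: 1.0 + 0.5 sin^1.5(90°) = 1.5.
F_nw = 0.6 × 430 × 1.5 = 387 MPa.
R_n/Ω = (387 × 4072) / 2.0 × 10⁻³ = 788 kN.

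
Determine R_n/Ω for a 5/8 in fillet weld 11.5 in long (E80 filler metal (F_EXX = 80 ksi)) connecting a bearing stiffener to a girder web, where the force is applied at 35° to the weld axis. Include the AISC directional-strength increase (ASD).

t_e = 0.707 × 0.625 = 0.4419 in; A_we = 0.4419 × 11.5 = 5.082 in².
Directional factor: 1.0 + 0.5 sin^1.5(35°) = 1.217.
F_nw = 0.6 × 80 × 1.217 = 58.43 ksi.
R_n/Ω = (58.43 × 5.082) / 2.0 = 148.4 kips.

R_n/Ω ≈ 148 kips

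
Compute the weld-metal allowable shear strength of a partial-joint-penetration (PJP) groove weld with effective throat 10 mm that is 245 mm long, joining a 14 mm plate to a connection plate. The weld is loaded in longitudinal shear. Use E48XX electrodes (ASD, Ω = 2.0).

E48XX → F_EXX = 480 MPa.
Effective throat (given) t_e = 10 mm.
A_we = 10 × 245 = 2450 mm².
F_nw = 0.6 F_EXX = 288 MPa.
R_n/Ω = (288 × 2450) / 2.0 × 10⁻³ = 352.8 kN.

R_n/Ω ≈ 353 kN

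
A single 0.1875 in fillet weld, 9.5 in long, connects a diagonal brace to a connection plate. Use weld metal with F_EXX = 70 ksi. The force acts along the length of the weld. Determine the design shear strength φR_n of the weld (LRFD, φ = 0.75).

φR_n ≈ 39.7 kips

Effective throat t_e = 0.707 × 0.1875 = 0.1326 in.
Total length L = 9.5 in; A_we = 0.1326 × 9.5 = 1.259 in².
F_nw = 0.6 F_EXX = 0.6 × 70 = 42 ksi.
φR_n = 0.75 × 42 × 1.259 = 39.67 kips.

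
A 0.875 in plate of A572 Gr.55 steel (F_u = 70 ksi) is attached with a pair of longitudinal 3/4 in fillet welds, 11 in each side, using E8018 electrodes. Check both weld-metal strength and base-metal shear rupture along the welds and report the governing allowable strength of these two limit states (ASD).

E80XX → F_EXX = 80 ksi.
t_e = 0.707 × 0.75 = 0.5302 in; L = 22 in.
Weld metal: R_n/Ω = (1/2.0) × 0.6 × 80 × 0.5302 × 22 = 280 kips.
Base metal (shear rupture): R_n/Ω = (1/2.0) × 0.6 × 70 × 0.875 × 22 = 404.2 kips.
Governing: weld metal.

R_n/Ω ≈ 280 kips (weld metal governs)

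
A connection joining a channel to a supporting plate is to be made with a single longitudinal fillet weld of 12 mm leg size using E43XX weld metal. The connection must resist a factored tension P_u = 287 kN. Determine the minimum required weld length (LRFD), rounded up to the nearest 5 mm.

E43XX → F_EXX = 430 MPa.
Throat t_e = 0.707 × 12 = 8.484 mm.
φr_n = 0.75 × 0.6 × 430 × 8.484 × 10⁻³ = 1.642 kN/mm.
L_req = P_u / φr_n = 287 / 1.642 = 174.8 mm total.
Round up → use L = 175 mm.

L = 175 mm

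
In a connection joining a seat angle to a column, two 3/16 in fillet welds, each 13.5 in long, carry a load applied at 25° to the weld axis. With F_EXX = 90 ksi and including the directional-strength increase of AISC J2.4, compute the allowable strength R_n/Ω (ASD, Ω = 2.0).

t_e = 0.707 × 0.1875 = 0.1326 in; A_we = 0.1326 × 27 = 3.579 in².
Directional factor: 1.0 + 0.5 sin^1.5(25°) = 1.137.
F_nw = 0.6 × 90 × 1.137 = 61.42 ksi.
R_n/Ω = (61.42 × 3.579) / 2.0 = 109.9 kips.

R_n/Ω ≈ 110 kips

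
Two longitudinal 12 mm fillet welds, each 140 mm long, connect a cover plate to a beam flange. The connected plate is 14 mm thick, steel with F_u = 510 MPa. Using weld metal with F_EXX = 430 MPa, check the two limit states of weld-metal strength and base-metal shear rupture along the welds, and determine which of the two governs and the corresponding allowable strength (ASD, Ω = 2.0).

t_e = 0.707 × 12 = 8.484 mm; L = 280 mm.
Weld metal: R_n/Ω = (1/2.0) × 0.6 × 430 × 8.484 × 280 × 10⁻³ = 306.4 kN.
Base metal (shear rupture): R_n/Ω = (1/2.0) × 0.6 × 510 × 14 × 280 × 10⁻³ = 599.8 kN.
Governing: weld metal.

R_n/Ω ≈ 306 kN (weld metal governs)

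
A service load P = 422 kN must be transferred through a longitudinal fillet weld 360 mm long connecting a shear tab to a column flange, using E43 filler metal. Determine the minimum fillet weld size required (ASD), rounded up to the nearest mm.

E43XX → F_EXX = 430 MPa.
Total weld length L = 360 mm.
Required throat t_e = P × Ω / (0.6 F_EXX × L) = 422 × 2.0 / (0.6 × 430 × 360 × 10⁻³) = 9.087 mm.
Required leg w = t_e / 0.707 = 12.85 mm → use 13 mm.

w = 13 mm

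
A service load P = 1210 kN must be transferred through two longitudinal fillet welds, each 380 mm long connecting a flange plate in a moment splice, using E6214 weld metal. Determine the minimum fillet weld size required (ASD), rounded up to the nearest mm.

E62XX → F_EXX = 620 MPa.
Total weld length L = 760 mm.
Required throat t_e = P × Ω / (0.6 F_EXX × L) = 1210 × 2.0 / (0.6 × 620 × 760 × 10⁻³) = 8.56 mm.
Required leg w = t_e / 0.707 = 12.11 mm → use 13 mm.

w = 13 mm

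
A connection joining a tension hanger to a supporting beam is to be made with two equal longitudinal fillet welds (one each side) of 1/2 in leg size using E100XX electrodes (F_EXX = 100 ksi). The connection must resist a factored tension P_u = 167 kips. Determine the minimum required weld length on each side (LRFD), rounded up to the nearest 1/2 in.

L = 5.5 in on each side

Throat t_e = 0.707 × 0.5 = 0.3535 in.
φr_n = 0.75 × 0.6 × 100 × 0.3535 = 15.91 kips/in.
L_req = P_u / φr_n = 167 / 15.91 = 10.5 in total.
Per side: 10.5 / 2 = 5.249 in.
Round up → use L = 5.5 in on each side.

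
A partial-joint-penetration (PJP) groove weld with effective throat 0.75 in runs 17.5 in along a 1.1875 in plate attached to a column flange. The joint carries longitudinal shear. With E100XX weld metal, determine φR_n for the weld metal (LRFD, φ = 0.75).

E100XX → F_EXX = 100 ksi.
Effective throat (given) t_e = 0.75 in.
A_we = 0.75 × 17.5 = 13.12 in².
F_nw = 0.6 F_EXX = 60 ksi.
φR_n = 0.75 × 60 × 13.12 = 590.6 kip.

φR_n ≈ 591 kip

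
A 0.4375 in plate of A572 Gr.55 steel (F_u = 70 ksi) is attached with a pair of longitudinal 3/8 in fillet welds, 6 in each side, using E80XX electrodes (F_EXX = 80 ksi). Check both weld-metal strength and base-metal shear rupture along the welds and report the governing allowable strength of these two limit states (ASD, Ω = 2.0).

R_n/Ω ≈ 76.4 kips (weld metal governs)

t_e = 0.707 × 0.375 = 0.2651 in; L = 12 in.
Weld metal: R_n/Ω = (1/2.0) × 0.6 × 80 × 0.2651 × 12 = 76.36 kips.
Base metal (shear rupture): R_n/Ω = (1/2.0) × 0.6 × 70 × 0.4375 × 12 = 110.2 kips.
Governing: weld metal.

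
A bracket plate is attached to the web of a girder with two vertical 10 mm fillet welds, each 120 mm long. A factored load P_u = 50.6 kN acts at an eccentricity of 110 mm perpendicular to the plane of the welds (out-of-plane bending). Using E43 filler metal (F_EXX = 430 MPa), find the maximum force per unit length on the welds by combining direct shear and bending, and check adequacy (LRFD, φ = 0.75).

L_w = 2 × 120 = 240 mm; section modulus (unit throat) S = 2 × L²/6 = 4800 mm².
Direct shear f_v = P/L_w = 50.6×10³/240 = 210.8 N/mm.
Moment M = P × e = 50.6×10³ × 110 = 5566000 N·mm; bending f_b = M/S = 1160 N/mm.
f_max = √(f_v² + f_b²) = √(210.8² + 1160²) = 1179 N/mm.
φr_n = 0.75 × 0.6 × 430 × (0.707 × 10) = 1368 N/mm → adequate.

f_max ≈ 1180 N/mm; adequate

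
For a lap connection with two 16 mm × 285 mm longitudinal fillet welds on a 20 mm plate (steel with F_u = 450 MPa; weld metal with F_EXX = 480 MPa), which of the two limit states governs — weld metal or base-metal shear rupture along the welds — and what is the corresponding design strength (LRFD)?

φR_n ≈ 1390 kN (weld metal governs)

t_e = 0.707 × 16 = 11.31 mm; L = 570 mm.
Weld metal: φR_n = 0.75 × 0.6 × 480 × 11.31 × 570 × 10⁻³ = 1393 kN.
Base metal (shear rupture): φR_n = 0.75 × 0.6 × 450 × 20 × 570 × 10⁻³ = 2308 kN.
Governing: weld metal.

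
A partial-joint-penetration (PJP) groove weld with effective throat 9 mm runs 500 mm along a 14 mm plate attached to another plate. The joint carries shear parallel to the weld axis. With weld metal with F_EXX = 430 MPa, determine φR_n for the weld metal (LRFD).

φR_n ≈ 871 kN

Effective throat (given) t_e = 9 mm.
A_we = 9 × 500 = 4500 mm².
F_nw = 0.6 F_EXX = 258 MPa.
φR_n = 0.75 × 258 × 4500 × 10⁻³ = 870.8 kN.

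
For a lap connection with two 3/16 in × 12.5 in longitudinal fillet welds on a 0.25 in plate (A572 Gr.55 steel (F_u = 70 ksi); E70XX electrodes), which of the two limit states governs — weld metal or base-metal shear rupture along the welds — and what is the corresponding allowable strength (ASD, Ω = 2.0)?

R_n/Ω ≈ 69.6 kips (weld metal governs)

E70XX → F_EXX = 70 ksi.
t_e = 0.707 × 0.1875 = 0.1326 in; L = 25 in.
Weld metal: R_n/Ω = (1/2.0) × 0.6 × 70 × 0.1326 × 25 = 69.6 kips.
Base metal (shear rupture): R_n/Ω = (1/2.0) × 0.6 × 70 × 0.25 × 25 = 131.2 kips.
Governing: weld metal.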